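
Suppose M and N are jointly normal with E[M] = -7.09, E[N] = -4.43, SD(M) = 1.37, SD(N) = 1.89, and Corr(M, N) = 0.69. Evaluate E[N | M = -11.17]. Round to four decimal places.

-8.3137

The regression of N on M has slope ρ·σ_N/σ_M and passes through (μ_M, μ_N).
E[N | M=-11.17] = -4.43 + (0.69)·(1.89/1.37)·(-11.17 − (-7.09)) = -4.43 + (0.951898)·(-4.08) = -8.3137.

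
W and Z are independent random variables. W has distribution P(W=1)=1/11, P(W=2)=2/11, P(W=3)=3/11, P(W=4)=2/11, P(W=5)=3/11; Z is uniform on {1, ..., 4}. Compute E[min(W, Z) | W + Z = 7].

21/8

P(W + Z = 7) = 2/11.
Summing min(W,Z)·P(x,y) over outcomes with W + Z = 7 gives 21/44.
E[min(W, Z) | W + Z = 7] = (21/44) / (2/11) = 21/8.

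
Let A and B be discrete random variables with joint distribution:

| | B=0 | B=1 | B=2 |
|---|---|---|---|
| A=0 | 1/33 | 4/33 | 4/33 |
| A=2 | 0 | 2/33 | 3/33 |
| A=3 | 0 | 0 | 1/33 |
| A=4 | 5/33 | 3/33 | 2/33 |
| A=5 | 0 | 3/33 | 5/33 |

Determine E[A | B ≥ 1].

P(B ≥ 1) = 9/11.
Summing A·P(A=x,B=y) over the conditioning event gives 73/33.
E[A | B ≥ 1] = (73/33) / (9/11) = 73/27.

73/27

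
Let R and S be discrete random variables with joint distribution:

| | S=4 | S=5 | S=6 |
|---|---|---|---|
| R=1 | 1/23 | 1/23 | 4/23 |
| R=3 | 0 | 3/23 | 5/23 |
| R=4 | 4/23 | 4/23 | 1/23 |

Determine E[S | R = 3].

45/8

P(R = 3) = 8/23.
Σ S·P over the event = 5·(3/23) + 6·(5/23) = 45/23.
E[S | R = 3] = (45/23) / (8/23) = 45/8.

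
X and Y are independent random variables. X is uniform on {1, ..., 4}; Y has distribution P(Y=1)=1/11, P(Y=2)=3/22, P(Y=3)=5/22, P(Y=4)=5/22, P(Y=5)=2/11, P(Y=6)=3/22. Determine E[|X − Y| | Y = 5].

5/2

P(Y = 5) = 2/11.
Summing |X−Y|·P(x,y) over outcomes with Y = 5 gives 5/11.
E[|X − Y| | Y = 5] = (5/11) / (2/11) = 5/2.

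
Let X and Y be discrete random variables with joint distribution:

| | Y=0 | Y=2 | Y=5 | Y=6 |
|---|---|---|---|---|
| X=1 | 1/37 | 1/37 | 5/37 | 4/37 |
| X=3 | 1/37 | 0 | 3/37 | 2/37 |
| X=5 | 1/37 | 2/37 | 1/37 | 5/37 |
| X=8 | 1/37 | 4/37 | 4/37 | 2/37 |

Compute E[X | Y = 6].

51/13

P(Y = 6) = 13/37.
Σ X·P over the event = 1·(4/37) + 3·(2/37) + 5·(5/37) + 8·(2/37) = 51/37.
E[X | Y = 6] = (51/37) / (13/37) = 51/13.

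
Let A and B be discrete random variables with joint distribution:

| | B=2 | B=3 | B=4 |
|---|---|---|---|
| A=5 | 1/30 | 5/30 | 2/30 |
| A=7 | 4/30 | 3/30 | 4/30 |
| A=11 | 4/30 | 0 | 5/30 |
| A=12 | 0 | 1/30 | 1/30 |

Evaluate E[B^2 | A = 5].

81/8

P(A = 5) = 4/15.
Σ B^2·P over the event = 4·(1/30) + 9·(5/30) + 16·(2/30) = 27/10.
E[B^2 | A = 5] = (27/10) / (4/15) = 81/8.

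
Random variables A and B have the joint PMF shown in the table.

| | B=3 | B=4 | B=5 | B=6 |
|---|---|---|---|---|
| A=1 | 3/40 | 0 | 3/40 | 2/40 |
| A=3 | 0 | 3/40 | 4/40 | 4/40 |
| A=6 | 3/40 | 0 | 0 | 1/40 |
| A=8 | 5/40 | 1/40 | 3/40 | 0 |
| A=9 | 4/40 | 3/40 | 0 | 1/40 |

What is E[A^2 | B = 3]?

151/3

P(B = 3) = 3/8.
Σ A^2·P over the event = 1·(3/40) + 36·(3/40) + 64·(5/40) + 81·(4/40) = 151/8.
E[A^2 | B = 3] = (151/8) / (3/8) = 151/3.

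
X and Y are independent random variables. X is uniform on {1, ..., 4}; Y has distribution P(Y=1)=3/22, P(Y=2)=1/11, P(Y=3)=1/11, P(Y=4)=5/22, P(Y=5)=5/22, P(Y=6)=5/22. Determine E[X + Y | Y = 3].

11/2

P(Y = 3) = 1/11.
Summing (X+Y)·P(x,y) over outcomes with Y = 3 gives 1/2.
E[X + Y | Y = 3] = (1/2) / (1/11) = 11/2.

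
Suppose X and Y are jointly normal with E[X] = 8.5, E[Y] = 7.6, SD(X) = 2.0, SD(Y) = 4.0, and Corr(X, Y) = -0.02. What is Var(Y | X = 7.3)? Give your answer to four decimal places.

The conditional variance in a bivariate normal is σ_Y²(1 − ρ²), independent of x.
Var(Y | X=7.3) = (4.0)²·(1 − (-0.02)²) = 16·0.9996 = 15.9936.

15.9936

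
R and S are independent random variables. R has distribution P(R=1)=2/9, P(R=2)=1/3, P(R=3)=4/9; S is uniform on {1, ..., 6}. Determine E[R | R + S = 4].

P(R + S = 4) = 1/6.
Summing R·P(x,y) over outcomes with R + S = 4 gives 10/27.
E[R | R + S = 4] = (10/27) / (1/6) = 20/9.

20/9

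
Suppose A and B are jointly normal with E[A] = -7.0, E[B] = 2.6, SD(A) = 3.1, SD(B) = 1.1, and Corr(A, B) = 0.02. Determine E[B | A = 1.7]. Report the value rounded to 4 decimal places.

2.6617

The regression of B on A has slope ρ·σ_B/σ_A and passes through (μ_A, μ_B).
E[B | A=1.7] = 2.6 + (0.02)·(1.1/3.1)·(1.7 − (-7.0)) = 2.6 + (0.0070968)·(8.7) = 2.6617.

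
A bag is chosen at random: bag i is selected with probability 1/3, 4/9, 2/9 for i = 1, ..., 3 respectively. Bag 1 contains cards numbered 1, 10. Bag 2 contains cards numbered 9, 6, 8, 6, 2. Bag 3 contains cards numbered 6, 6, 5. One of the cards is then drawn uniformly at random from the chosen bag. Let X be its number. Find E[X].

1579/270

E[X | bag 1] = (1+10)/2 = 11/2.
E[X | bag 2] = (9+6+8+6+2)/5 = 31/5.
E[X | bag 3] = (6+6+5)/3 = 17/3.
By the law of total expectation,
E[X] = (1/3)·(11/2) + (4/9)·(31/5) + (2/9)·(17/3) = 1579/270.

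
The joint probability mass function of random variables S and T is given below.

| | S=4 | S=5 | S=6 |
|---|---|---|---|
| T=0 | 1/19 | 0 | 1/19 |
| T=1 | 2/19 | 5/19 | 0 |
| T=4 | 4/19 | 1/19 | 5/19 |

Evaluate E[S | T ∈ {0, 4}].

61/12

P(T ∈ {0, 4}) = 12/19.
Summing S·P(S=x,T=y) over the conditioning event gives 61/19.
E[S | T ∈ {0, 4}] = (61/19) / (12/19) = 61/12.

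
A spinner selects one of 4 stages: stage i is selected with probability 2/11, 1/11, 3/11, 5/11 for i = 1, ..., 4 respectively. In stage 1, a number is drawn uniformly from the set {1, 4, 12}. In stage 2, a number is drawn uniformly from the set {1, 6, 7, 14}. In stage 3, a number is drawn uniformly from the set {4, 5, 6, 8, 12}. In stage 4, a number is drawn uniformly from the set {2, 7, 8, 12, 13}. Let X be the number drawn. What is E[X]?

E[X | stage 1] = (1+4+12)/3 = 17/3.
E[X | stage 2] = (1+6+7+14)/4 = 7.
E[X | stage 3] = (4+5+6+8+12)/5 = 7.
E[X | stage 4] = (2+7+8+12+13)/5 = 42/5.
By the law of total expectation,
E[X] = (2/11)·(17/3) + (1/11)·(7) + (3/11)·(7) + (5/11)·(42/5) = 244/33.

244/33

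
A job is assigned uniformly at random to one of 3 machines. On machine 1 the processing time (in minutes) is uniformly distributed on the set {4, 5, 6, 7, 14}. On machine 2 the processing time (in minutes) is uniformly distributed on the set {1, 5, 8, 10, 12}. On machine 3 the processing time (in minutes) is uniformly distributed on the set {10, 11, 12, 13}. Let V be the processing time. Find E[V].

259/30

E[V | machine 1] = (4+5+6+7+14)/5 = 36/5.
E[V | machine 2] = (1+5+8+10+12)/5 = 36/5.
E[V | machine 3] = (10+11+12+13)/4 = 23/2.
E[V] = (1/3)·(36/5) + (1/3)·(36/5) + (1/3)·(23/2) = 259/30.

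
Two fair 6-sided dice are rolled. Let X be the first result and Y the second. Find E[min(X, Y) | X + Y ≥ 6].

P(X + Y ≥ 6) = 13/18.
Summing min(X,Y)·P(x,y) over outcomes with X + Y ≥ 6 gives 13/6.
E[min(X, Y) | X + Y ≥ 6] = (13/6) / (13/18) = 3.

3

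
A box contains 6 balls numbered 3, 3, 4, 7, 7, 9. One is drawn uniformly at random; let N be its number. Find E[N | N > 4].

P(N > 4) = 1/2.
Σ over the event: 7·1/3 + 9·1/6 = 23/6.
E[N | N > 4] = (23/6) / (1/2) = 23/3.

23/3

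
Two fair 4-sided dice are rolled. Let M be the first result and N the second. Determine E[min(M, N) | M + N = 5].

3/2

P(M + N = 5) = 1/4.
Summing min(M,N)·P(x,y) over outcomes with M + N = 5 gives 3/8.
E[min(M, N) | M + N = 5] = (3/8) / (1/4) = 3/2.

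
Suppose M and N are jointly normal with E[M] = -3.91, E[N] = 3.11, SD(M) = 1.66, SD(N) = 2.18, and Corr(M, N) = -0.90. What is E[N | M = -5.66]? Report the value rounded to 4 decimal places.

For a bivariate normal, E[N | M=x] = μ_N + ρ·(σ_N/σ_M)·(x − μ_M).
E[N | M=-5.66] = 3.11 + (-0.90)·(2.18/1.66)·(-5.66 − (-3.91)) = 3.11 + (-1.18193)·(-1.75) = 5.1784.

5.1784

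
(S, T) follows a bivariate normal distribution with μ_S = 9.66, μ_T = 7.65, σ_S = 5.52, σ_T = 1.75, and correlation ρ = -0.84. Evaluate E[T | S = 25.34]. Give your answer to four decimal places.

E[T | S=x] = μ_T + ρ(σ_T/σ_S)(x − μ_S) for jointly normal variables.
E[T | S=25.34] = 7.65 + (-0.84)·(1.75/5.52)·(25.34 − (9.66)) = 7.65 + (-0.2663043)·(15.68) = 3.4743.

3.4743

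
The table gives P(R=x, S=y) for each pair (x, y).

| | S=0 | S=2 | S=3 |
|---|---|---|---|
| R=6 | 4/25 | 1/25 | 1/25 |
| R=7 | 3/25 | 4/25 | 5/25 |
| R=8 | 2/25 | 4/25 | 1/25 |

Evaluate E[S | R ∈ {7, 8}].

34/19

P(R ∈ {7, 8}) = 19/25.
Σ S·P over the event = 0·(3/25) + 2·(4/25) + 3·(5/25) + 0·(2/25) + 2·(4/25) + 3·(1/25) = 34/25.
E[S | R ∈ {7, 8}] = (34/25) / (19/25) = 34/19.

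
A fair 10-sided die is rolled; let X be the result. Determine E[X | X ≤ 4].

Given X ≤ 4, X is equally likely to be any of {1, 2, 3, 4}.
E[X | X ≤ 4] = (1 + 2 + 3 + 4) / 4 = 5/2.

5/2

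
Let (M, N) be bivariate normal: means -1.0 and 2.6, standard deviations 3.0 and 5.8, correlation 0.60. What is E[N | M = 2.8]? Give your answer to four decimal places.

The regression of N on M has slope ρ·σ_N/σ_M and passes through (μ_M, μ_N).
E[N | M=2.8] = 2.6 + (0.60)·(5.8/3.0)·(2.8 − (-1.0)) = 2.6 + (1.16)·(3.8) = 7.0080.

7.0080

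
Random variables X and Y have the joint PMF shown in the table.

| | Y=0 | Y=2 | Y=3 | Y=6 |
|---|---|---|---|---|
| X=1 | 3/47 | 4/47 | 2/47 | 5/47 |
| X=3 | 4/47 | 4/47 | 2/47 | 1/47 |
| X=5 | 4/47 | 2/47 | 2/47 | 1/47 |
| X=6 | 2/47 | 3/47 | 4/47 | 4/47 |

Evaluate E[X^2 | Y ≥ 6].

183/11

P(Y ≥ 6) = 11/47.
Σ X^2·P over the event = 1·(5/47) + 9·(1/47) + 25·(1/47) + 36·(4/47) = 183/47.
E[X^2 | Y ≥ 6] = (183/47) / (11/47) = 183/11.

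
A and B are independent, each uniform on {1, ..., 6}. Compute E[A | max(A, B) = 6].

51/11

P(max(A, B) = 6) = 11/36.
Summing A·P(x,y) over outcomes with max(A, B) = 6 gives 17/12.
E[A | max(A, B) = 6] = (17/12) / (11/36) = 51/11.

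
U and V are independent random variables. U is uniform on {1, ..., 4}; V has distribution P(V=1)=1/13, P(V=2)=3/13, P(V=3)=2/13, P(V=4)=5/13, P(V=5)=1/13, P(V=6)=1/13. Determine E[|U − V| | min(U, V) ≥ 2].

43/36

P(min(U, V) ≥ 2) = 9/13.
Summing |U−V|·P(x,y) over outcomes with min(U, V) ≥ 2 gives 43/52.
E[|U − V| | min(U, V) ≥ 2] = (43/52) / (9/13) = 43/36.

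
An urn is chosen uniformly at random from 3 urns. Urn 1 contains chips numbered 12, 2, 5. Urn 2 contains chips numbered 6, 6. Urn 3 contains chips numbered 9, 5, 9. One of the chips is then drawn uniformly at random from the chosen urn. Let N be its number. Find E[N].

E[N | urn 1] = (12+2+5)/3 = 19/3.
E[N | urn 2] = (6+6)/2 = 6.
E[N | urn 3] = (9+5+9)/3 = 23/3.
By the law of total expectation,
E[N] = (1/3)·(19/3) + (1/3)·(6) + (1/3)·(23/3) = 20/3.

20/3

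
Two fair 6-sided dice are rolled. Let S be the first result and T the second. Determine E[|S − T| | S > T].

P(S > T) = 5/12.
Summing |S−T|·P(x,y) over outcomes with S > T gives 35/36.
E[|S − T| | S > T] = (35/36) / (5/12) = 7/3.

7/3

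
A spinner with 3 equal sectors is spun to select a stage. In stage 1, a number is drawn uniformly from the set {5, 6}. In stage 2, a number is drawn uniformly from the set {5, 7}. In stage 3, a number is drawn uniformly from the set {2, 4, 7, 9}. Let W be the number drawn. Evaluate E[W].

E[W | stage 1] = (5+6)/2 = 11/2.
E[W | stage 2] = (5+7)/2 = 6.
E[W | stage 3] = (2+4+7+9)/4 = 11/2.
By the law of total expectation,
E[W] = (1/3)·(11/2) + (1/3)·(6) + (1/3)·(11/2) = 17/3.

17/3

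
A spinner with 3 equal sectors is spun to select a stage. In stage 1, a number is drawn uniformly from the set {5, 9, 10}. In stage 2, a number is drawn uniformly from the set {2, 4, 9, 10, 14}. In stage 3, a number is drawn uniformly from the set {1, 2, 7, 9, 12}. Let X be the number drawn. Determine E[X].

22/3

E[X | stage 1] = (5+9+10)/3 = 8.
E[X | stage 2] = (2+4+9+10+14)/5 = 39/5.
E[X | stage 3] = (1+2+7+9+12)/5 = 31/5.
E[X] = (1/3)·(8) + (1/3)·(39/5) + (1/3)·(31/5) = 22/3.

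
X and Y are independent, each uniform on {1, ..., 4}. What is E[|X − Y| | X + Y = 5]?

P(X + Y = 5) = 1/4.
Summing |X−Y|·P(x,y) over outcomes with X + Y = 5 gives 1/2.
E[|X − Y| | X + Y = 5] = (1/2) / (1/4) = 2.

2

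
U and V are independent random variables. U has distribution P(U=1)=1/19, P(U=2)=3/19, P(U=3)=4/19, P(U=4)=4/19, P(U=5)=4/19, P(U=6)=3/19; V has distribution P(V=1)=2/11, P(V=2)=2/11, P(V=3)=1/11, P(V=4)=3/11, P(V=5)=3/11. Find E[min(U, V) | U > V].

258/107

P(U > V) = 107/209.
Summing min(U,V)·P(x,y) over outcomes with U > V gives 258/209.
E[min(U, V) | U > V] = (258/209) / (107/209) = 258/107.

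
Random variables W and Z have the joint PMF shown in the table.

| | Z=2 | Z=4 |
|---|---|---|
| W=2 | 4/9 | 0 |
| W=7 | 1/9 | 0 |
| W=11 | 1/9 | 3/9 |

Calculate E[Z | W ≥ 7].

16/5

P(W ≥ 7) = 5/9.
Σ Z·P over the event = 2·(1/9) + 2·(1/9) + 4·(3/9) = 16/9.
E[Z | W ≥ 7] = (16/9) / (5/9) = 16/5.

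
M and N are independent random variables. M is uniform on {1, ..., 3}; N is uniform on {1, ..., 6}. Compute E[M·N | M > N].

11/3

P(M > N) = 1/6.
Summing MN·P(x,y) over outcomes with M > N gives 11/18.
E[M·N | M > N] = (11/18) / (1/6) = 11/3.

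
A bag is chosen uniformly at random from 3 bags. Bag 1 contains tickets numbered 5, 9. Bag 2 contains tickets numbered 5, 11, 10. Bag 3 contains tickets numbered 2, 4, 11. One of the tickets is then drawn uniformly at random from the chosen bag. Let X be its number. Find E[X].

E[X | bag 1] = (5+9)/2 = 7.
E[X | bag 2] = (5+11+10)/3 = 26/3.
E[X | bag 3] = (2+4+11)/3 = 17/3.
By the law of total expectation,
E[X] = (1/3)·(7) + (1/3)·(26/3) + (1/3)·(17/3) = 64/9.

64/9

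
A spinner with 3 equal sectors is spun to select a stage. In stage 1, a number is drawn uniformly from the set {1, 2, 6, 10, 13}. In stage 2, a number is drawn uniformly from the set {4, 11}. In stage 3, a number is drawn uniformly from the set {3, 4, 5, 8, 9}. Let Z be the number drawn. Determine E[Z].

197/30

E[Z | stage 1] = (1+2+6+10+13)/5 = 32/5.
E[Z | stage 2] = (4+11)/2 = 15/2.
E[Z | stage 3] = (3+4+5+8+9)/5 = 29/5.
E[Z] = (1/3)·(32/5) + (1/3)·(15/2) + (1/3)·(29/5) = 197/30.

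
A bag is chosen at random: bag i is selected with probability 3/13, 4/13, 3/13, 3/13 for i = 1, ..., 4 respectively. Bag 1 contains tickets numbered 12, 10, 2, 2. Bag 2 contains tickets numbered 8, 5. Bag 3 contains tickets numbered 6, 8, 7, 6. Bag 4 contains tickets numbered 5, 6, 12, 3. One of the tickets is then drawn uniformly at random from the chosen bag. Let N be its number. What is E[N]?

E[N | bag 1] = (12+10+2+2)/4 = 13/2.
E[N | bag 2] = (8+5)/2 = 13/2.
E[N | bag 3] = (6+8+7+6)/4 = 27/4.
E[N | bag 4] = (5+6+12+3)/4 = 13/2.
E[N] = (3/13)·(13/2) + (4/13)·(13/2) + (3/13)·(27/4) + (3/13)·(13/2) = 341/52.

341/52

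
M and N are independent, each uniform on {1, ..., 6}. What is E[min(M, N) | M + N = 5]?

3/2

Outcomes with M + N = 5: (1,4), (2,3), (3,2), (4,1), each with probability 1/36.
E[min(M, N) | M + N = 5] = (1 + 2 + 2 + 1) / 4 = 3/2.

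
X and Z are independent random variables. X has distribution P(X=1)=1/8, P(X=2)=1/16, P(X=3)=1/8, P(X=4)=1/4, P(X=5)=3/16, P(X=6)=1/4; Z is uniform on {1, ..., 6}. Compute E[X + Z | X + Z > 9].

P(X + Z > 9) = 11/48.
Summing (X+Z)·P(x,y) over outcomes with X + Z > 9 gives 235/96.
E[X + Z | X + Z > 9] = (235/96) / (11/48) = 235/22.

235/22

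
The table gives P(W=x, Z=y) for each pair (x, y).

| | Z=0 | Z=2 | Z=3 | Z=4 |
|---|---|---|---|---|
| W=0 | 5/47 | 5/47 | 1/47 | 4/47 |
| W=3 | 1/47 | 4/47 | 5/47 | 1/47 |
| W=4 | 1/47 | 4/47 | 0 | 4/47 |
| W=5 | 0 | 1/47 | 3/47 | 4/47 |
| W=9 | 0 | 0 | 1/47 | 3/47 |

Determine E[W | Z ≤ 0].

P(Z ≤ 0) = 7/47.
Σ W·P over the event = 0·(5/47) + 3·(1/47) + 4·(1/47) = 7/47.
E[W | Z ≤ 0] = (7/47) / (7/47) = 1.

1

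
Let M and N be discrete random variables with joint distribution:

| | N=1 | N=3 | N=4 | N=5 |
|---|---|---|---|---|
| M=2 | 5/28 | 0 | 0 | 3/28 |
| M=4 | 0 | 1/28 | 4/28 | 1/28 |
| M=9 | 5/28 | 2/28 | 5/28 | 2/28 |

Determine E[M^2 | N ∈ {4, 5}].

659/15

P(N ∈ {4, 5}) = 15/28.
Σ M^2·P over the event = 4·(3/28) + 16·(4/28) + 16·(1/28) + 81·(5/28) + 81·(2/28) = 659/28.
E[M^2 | N ∈ {4, 5}] = (659/28) / (15/28) = 659/15.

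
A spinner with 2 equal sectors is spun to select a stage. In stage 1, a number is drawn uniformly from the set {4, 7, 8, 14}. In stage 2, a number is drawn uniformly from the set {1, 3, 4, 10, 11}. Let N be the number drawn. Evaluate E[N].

281/40

E[N | stage 1] = (4+7+8+14)/4 = 33/4.
E[N | stage 2] = (1+3+4+10+11)/5 = 29/5.
By the law of total expectation,
E[N] = (1/2)·(33/4) + (1/2)·(29/5) = 281/40.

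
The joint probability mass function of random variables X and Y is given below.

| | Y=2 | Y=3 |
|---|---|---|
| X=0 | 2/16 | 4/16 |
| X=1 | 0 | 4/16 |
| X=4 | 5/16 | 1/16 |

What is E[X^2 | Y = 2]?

P(Y = 2) = 7/16.
Σ X^2·P over the event = 0·(2/16) + 16·(5/16) = 5.
E[X^2 | Y = 2] = (5) / (7/16) = 80/7.

80/7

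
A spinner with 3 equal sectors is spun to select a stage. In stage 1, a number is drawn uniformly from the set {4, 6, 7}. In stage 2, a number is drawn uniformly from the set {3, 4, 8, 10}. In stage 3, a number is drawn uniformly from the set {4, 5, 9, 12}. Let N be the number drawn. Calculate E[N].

E[N | stage 1] = (4+6+7)/3 = 17/3.
E[N | stage 2] = (3+4+8+10)/4 = 25/4.
E[N | stage 3] = (4+5+9+12)/4 = 15/2.
E[N] = (1/3)·(17/3) + (1/3)·(25/4) + (1/3)·(15/2) = 233/36.

233/36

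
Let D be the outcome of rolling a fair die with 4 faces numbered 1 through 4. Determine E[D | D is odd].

Given D is odd, D is equally likely to be any of {1, 3}.
E[D | D is odd] = (1 + 3) / 2 = 2.

2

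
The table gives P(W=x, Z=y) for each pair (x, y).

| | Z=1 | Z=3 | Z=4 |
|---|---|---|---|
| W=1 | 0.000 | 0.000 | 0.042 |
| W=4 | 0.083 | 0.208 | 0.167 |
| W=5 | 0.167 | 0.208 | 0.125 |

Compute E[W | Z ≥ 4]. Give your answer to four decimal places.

P(Z ≥ 4) = 0.334.
Σ W·P over the event = 1·(0.042) + 4·(0.167) + 5·(0.125) = 1.335.
E[W | Z ≥ 4] = (1.335) / (0.334) = 3.9970.

3.9970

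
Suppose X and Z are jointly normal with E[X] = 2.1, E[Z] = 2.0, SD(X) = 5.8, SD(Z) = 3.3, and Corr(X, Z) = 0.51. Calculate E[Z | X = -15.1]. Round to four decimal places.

For a bivariate normal, E[Z | X=x] = μ_Z + ρ·(σ_Z/σ_X)·(x − μ_X).
E[Z | X=-15.1] = 2.0 + (0.51)·(3.3/5.8)·(-15.1 − (2.1)) = 2.0 + (0.290172)·(-17.2) = -2.9910.

-2.9910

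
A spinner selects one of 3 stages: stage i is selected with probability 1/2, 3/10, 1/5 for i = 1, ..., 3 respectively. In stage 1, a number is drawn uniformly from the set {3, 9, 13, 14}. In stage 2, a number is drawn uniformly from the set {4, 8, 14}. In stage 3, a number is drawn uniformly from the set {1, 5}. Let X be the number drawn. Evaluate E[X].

323/40

E[X | stage 1] = (3+9+13+14)/4 = 39/4.
E[X | stage 2] = (4+8+14)/3 = 26/3.
E[X | stage 3] = (1+5)/2 = 3.
By the law of total expectation,
E[X] = (1/2)·(39/4) + (3/10)·(26/3) + (1/5)·(3) = 323/40.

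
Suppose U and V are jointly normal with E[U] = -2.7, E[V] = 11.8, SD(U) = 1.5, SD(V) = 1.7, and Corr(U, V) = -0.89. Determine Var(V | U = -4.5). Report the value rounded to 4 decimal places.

0.6008

The conditional variance in a bivariate normal is σ_V²(1 − ρ²), independent of x.
Var(V | U=-4.5) = (1.7)²·(1 − (-0.89)²) = 2.89·0.2079 = 0.6008.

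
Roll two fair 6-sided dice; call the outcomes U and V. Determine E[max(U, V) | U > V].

P(U > V) = 5/12.
Summing max(U,V)·P(x,y) over outcomes with U > V gives 35/18.
E[max(U, V) | U > V] = (35/18) / (5/12) = 14/3.

14/3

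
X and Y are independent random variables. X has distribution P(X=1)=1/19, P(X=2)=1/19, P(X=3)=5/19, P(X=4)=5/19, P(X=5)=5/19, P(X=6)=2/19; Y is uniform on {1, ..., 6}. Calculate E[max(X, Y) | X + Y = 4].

P(X + Y = 4) = 7/114.
Summing max(X,Y)·P(x,y) over outcomes with X + Y = 4 gives 10/57.
E[max(X, Y) | X + Y = 4] = (10/57) / (7/114) = 20/7.

20/7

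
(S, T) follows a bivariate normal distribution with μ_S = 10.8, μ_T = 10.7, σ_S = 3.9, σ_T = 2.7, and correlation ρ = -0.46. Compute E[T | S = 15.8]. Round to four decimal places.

9.1077

For a bivariate normal, E[T | S=x] = μ_T + ρ·(σ_T/σ_S)·(x − μ_S).
E[T | S=15.8] = 10.7 + (-0.46)·(2.7/3.9)·(15.8 − (10.8)) = 10.7 + (-0.31846)·(5) = 9.1077.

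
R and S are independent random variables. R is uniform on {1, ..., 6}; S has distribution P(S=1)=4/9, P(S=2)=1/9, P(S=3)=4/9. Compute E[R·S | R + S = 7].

82/9

P(R + S = 7) = 1/6.
Summing RS·P(x,y) over outcomes with R + S = 7 gives 41/27.
E[R·S | R + S = 7] = (41/27) / (1/6) = 82/9.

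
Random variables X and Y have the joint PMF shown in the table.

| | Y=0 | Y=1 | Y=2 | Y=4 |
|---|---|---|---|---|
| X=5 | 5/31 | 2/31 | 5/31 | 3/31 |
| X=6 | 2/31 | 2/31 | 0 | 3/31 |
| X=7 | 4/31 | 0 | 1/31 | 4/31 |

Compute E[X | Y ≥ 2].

P(Y ≥ 2) = 16/31.
Σ X·P over the event = 5·(5/31) + 5·(3/31) + 6·(3/31) + 7·(1/31) + 7·(4/31) = 3.
E[X | Y ≥ 2] = (3) / (16/31) = 93/16.

93/16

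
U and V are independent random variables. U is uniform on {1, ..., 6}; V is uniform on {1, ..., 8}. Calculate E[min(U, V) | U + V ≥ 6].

P(U + V ≥ 6) = 19/24.
Summing min(U,V)·P(x,y) over outcomes with U + V ≥ 6 gives 5/2.
E[min(U, V) | U + V ≥ 6] = (5/2) / (19/24) = 60/19.

60/19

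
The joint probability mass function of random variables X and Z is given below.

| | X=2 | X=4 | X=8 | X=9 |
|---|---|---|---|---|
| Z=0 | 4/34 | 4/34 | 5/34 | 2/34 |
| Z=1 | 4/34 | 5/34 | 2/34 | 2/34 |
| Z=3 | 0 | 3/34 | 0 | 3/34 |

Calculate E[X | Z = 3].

13/2

P(Z = 3) = 3/17.
Σ X·P over the event = 4·(3/34) + 9·(3/34) = 39/34.
E[X | Z = 3] = (39/34) / (3/17) = 13/2.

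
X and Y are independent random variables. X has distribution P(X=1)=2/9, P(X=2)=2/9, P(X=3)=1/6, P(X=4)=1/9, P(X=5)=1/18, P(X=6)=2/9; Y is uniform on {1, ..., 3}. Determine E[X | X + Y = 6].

11/3

P(X + Y = 6) = 1/9.
Summing X·P(x,y) over outcomes with X + Y = 6 gives 11/27.
E[X | X + Y = 6] = (11/27) / (1/9) = 11/3.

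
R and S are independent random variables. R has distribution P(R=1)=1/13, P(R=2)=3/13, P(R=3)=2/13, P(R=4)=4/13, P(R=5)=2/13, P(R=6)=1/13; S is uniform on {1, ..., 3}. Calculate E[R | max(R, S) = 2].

13/7

P(max(R, S) = 2) = 7/39.
Summing R·P(x,y) over outcomes with max(R, S) = 2 gives 1/3.
E[R | max(R, S) = 2] = (1/3) / (7/39) = 13/7.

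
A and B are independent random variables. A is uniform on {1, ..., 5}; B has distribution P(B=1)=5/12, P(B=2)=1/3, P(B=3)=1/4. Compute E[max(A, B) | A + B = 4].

P(A + B = 4) = 1/5.
Summing max(A,B)·P(x,y) over outcomes with A + B = 4 gives 8/15.
E[max(A, B) | A + B = 4] = (8/15) / (1/5) = 8/3.

8/3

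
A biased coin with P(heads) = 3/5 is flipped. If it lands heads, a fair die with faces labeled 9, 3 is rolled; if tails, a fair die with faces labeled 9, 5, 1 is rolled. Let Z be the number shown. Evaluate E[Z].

E[Z | heads] = (9+3)/2 = 6.
E[Z | tails] = (9+5+1)/3 = 5.
E[Z] = (3/5)·(6) + (2/5)·(5) = 28/5.

28/5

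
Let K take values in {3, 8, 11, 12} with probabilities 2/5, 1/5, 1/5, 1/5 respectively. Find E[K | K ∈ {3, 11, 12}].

29/4

P(K ∈ {3, 11, 12}) = 4/5.
Σ over the event: 3·2/5 + 11·1/5 + 12·1/5 = 29/5.
E[K | K ∈ {3, 11, 12}] = (29/5) / (4/5) = 29/4.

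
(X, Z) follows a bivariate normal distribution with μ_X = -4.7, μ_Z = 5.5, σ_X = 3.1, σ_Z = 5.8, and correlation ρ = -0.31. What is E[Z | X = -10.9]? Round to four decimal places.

9.0960

E[Z | X=x] = μ_Z + ρ(σ_Z/σ_X)(x − μ_X) for jointly normal variables.
E[Z | X=-10.9] = 5.5 + (-0.31)·(5.8/3.1)·(-10.9 − (-4.7)) = 5.5 + (-0.58)·(-6.2) = 9.0960.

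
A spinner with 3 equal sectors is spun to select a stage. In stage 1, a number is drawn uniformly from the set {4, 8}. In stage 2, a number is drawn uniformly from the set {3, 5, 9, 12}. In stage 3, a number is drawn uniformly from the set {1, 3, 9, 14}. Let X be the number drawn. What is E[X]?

E[X | stage 1] = (4+8)/2 = 6.
E[X | stage 2] = (3+5+9+12)/4 = 29/4.
E[X | stage 3] = (1+3+9+14)/4 = 27/4.
By the law of total expectation,
E[X] = (1/3)·(6) + (1/3)·(29/4) + (1/3)·(27/4) = 20/3.

20/3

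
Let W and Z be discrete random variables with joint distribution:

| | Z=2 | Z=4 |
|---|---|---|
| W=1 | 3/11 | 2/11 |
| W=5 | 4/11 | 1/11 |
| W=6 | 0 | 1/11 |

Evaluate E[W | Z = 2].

P(Z = 2) = 7/11.
Σ W·P over the event = 1·(3/11) + 5·(4/11) = 23/11.
E[W | Z = 2] = (23/11) / (7/11) = 23/7.

23/7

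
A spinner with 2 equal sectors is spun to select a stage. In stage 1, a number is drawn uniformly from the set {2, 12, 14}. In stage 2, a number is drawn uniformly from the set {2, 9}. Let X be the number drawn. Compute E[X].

E[X | stage 1] = (2+12+14)/3 = 28/3.
E[X | stage 2] = (2+9)/2 = 11/2.
E[X] = (1/2)·(28/3) + (1/2)·(11/2) = 89/12.

89/12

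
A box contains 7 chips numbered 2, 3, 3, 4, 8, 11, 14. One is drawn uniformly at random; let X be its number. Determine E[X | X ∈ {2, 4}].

3

P(X ∈ {2, 4}) = 2/7.
Σ over the event: 2·1/7 + 4·1/7 = 6/7.
E[X | X ∈ {2, 4}] = (6/7) / (2/7) = 3.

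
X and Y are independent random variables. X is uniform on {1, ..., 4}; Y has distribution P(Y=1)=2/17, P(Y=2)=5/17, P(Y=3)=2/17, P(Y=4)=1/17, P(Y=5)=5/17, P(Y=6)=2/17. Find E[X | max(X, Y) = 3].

P(max(X, Y) = 3) = 13/68.
Summing X·P(x,y) over outcomes with max(X, Y) = 3 gives 33/68.
E[X | max(X, Y) = 3] = (33/68) / (13/68) = 33/13.

33/13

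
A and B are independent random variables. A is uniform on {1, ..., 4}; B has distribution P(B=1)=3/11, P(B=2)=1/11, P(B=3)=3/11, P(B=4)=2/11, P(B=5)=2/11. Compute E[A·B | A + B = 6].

61/8

P(A + B = 6) = 2/11.
Summing AB·P(x,y) over outcomes with A + B = 6 gives 61/44.
E[A·B | A + B = 6] = (61/44) / (2/11) = 61/8.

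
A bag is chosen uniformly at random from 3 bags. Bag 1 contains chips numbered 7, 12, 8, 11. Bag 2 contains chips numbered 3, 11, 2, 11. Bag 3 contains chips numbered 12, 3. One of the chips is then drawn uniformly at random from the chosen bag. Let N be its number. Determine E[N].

95/12

E[N | bag 1] = (7+12+8+11)/4 = 19/2.
E[N | bag 2] = (3+11+2+11)/4 = 27/4.
E[N | bag 3] = (12+3)/2 = 15/2.
E[N] = (1/3)·(19/2) + (1/3)·(27/4) + (1/3)·(15/2) = 95/12.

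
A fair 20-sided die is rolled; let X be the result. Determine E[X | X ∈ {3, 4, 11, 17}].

P(X ∈ {3, 4, 11, 17}) = 1/5.
Σ over the event: 3·1/20 + 4·1/20 + 11·1/20 + 17·1/20 = 7/4.
E[X | X ∈ {3, 4, 11, 17}] = (7/4) / (1/5) = 35/4.

35/4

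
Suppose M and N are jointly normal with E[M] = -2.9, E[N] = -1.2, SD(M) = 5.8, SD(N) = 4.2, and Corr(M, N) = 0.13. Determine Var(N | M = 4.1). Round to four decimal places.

For a bivariate normal, Var(N | M=x) = σ_N²(1 − ρ²).
Var(N | M=4.1) = (4.2)²·(1 − (0.13)²) = 17.64·0.9831 = 17.3419.

17.3419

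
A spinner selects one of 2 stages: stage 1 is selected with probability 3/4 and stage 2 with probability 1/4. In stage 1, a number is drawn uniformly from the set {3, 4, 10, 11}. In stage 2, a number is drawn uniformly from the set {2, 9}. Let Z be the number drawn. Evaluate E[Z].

53/8

E[Z | stage 1] = (3+4+10+11)/4 = 7.
E[Z | stage 2] = (2+9)/2 = 11/2.
By the law of total expectation,
E[Z] = (3/4)·(7) + (1/4)·(11/2) = 53/8.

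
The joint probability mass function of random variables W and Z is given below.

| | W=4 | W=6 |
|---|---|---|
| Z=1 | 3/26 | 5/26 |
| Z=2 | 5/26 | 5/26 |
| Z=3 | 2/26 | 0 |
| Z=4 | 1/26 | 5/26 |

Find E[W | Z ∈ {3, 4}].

21/4

P(Z ∈ {3, 4}) = 4/13.
Summing W·P(W=x,Z=y) over the conditioning event gives 21/13.
E[W | Z ∈ {3, 4}] = (21/13) / (4/13) = 21/4.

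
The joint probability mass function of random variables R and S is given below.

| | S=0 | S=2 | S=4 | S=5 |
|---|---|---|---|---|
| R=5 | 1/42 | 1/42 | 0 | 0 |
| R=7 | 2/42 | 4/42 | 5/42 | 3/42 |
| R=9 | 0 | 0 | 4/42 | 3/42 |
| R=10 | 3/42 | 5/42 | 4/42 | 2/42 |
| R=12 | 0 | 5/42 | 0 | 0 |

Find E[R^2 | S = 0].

141/2

P(S = 0) = 1/7.
Σ R^2·P over the event = 25·(1/42) + 49·(2/42) + 100·(3/42) = 141/14.
E[R^2 | S = 0] = (141/14) / (1/7) = 141/2.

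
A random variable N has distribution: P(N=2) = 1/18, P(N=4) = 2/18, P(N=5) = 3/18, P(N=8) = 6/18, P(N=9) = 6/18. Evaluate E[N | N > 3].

125/17

P(N > 3) = 17/18.
Σ over the event: 4·1/9 + 5·1/6 + 8·1/3 + 9·1/3 = 125/18.
E[N | N > 3] = (125/18) / (17/18) = 125/17.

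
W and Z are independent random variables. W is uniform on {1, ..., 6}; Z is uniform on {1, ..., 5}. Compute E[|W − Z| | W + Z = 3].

Outcomes with W + Z = 3: (1,2), (2,1), each with probability 1/30.
E[|W − Z| | W + Z = 3] = (1 + 1) / 2 = 1.

1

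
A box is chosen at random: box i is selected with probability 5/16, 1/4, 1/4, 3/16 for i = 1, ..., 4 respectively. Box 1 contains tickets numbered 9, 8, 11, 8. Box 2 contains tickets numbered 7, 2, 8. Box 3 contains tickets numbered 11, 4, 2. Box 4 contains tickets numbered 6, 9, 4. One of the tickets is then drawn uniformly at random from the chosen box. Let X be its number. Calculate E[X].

E[X | box 1] = (9+8+11+8)/4 = 9.
E[X | box 2] = (7+2+8)/3 = 17/3.
E[X | box 3] = (11+4+2)/3 = 17/3.
E[X | box 4] = (6+9+4)/3 = 19/3.
E[X] = (5/16)·(9) + (1/4)·(17/3) + (1/4)·(17/3) + (3/16)·(19/3) = 41/6.

41/6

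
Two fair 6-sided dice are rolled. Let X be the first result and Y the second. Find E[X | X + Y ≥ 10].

16/3

P(X + Y ≥ 10) = 1/6.
Summing X·P(x,y) over outcomes with X + Y ≥ 10 gives 8/9.
E[X | X + Y ≥ 10] = (8/9) / (1/6) = 16/3.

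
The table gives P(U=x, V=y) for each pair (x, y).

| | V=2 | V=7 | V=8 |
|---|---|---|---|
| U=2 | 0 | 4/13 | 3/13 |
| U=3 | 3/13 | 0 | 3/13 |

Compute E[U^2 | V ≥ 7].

11/2

P(V ≥ 7) = 10/13.
Summing U^2·P(U=x,V=y) over the conditioning event gives 55/13.
E[U^2 | V ≥ 7] = (55/13) / (10/13) = 11/2.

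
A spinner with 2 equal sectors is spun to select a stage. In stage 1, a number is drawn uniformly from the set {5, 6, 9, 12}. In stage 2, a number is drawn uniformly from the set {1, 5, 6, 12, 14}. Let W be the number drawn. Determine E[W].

E[W | stage 1] = (5+6+9+12)/4 = 8.
E[W | stage 2] = (1+5+6+12+14)/5 = 38/5.
E[W] = (1/2)·(8) + (1/2)·(38/5) = 39/5.

39/5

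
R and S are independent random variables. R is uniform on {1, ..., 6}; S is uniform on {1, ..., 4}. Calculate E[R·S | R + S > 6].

29/2

Outcomes with R + S > 6: (3,4), (4,3), (4,4), (5,2), (5,3), (5,4), (6,1), (6,2), (6,3), (6,4), each with probability 1/24.
E[R·S | R + S > 6] = (12 + 12 + 16 + 10 + 15 + 20 + 6 + 12 + 18 + 24) / 10 = 29/2.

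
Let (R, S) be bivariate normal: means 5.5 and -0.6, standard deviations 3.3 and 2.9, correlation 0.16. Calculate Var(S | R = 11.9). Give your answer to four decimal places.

8.1947

For a bivariate normal, Var(S | R=x) = σ_S²(1 − ρ²).
Var(S | R=11.9) = (2.9)²·(1 − (0.16)²) = 8.41·0.9744 = 8.1947.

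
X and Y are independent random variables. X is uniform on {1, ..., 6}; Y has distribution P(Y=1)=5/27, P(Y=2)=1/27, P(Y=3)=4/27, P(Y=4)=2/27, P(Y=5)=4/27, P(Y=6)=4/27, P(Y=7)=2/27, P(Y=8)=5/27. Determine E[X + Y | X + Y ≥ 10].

628/55

P(X + Y ≥ 10) = 55/162.
Summing (X+Y)·P(x,y) over outcomes with X + Y ≥ 10 gives 314/81.
E[X + Y | X + Y ≥ 10] = (314/81) / (55/162) = 628/55.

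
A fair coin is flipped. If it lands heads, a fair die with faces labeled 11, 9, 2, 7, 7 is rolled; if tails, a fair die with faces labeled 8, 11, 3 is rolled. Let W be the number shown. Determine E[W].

E[W | heads] = (11+9+2+7+7)/5 = 36/5.
E[W | tails] = (8+11+3)/3 = 22/3.
By the law of total expectation,
E[W] = (1/2)·(36/5) + (1/2)·(22/3) = 109/15.

109/15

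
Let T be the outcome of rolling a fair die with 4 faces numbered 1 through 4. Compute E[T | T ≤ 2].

3/2

Given T ≤ 2, T is equally likely to be any of {1, 2}.
E[T | T ≤ 2] = (1 + 2) / 2 = 3/2.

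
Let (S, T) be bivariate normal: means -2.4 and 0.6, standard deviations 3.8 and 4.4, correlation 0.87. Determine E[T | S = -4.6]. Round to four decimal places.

-1.6162

The regression of T on S has slope ρ·σ_T/σ_S and passes through (μ_S, μ_T).
E[T | S=-4.6] = 0.6 + (0.87)·(4.4/3.8)·(-4.6 − (-2.4)) = 0.6 + (1.00737)·(-2.2) = -1.6162.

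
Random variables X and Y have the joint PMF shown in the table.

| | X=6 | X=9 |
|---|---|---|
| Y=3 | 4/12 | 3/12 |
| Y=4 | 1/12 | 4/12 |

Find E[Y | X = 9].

P(X = 9) = 7/12.
Σ Y·P over the event = 3·(3/12) + 4·(4/12) = 25/12.
E[Y | X = 9] = (25/12) / (7/12) = 25/7.

25/7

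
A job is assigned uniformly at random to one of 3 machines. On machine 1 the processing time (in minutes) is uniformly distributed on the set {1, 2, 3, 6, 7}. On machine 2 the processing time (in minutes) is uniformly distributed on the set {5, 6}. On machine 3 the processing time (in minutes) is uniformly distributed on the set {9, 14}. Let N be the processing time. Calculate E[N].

E[N | machine 1] = (1+2+3+6+7)/5 = 19/5.
E[N | machine 2] = (5+6)/2 = 11/2.
E[N | machine 3] = (9+14)/2 = 23/2.
E[N] = (1/3)·(19/5) + (1/3)·(11/2) + (1/3)·(23/2) = 104/15.

104/15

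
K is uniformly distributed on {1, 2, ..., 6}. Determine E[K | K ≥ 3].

9/2

Given K ≥ 3, K is equally likely to be any of {3, 4, 5, 6}.
E[K | K ≥ 3] = (3 + 4 + 5 + 6) / 4 = 9/2.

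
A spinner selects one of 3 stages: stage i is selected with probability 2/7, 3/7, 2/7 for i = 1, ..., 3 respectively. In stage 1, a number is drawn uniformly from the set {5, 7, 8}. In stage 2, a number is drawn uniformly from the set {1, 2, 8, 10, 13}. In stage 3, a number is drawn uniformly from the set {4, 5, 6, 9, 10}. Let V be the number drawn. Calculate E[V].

E[V | stage 1] = (5+7+8)/3 = 20/3.
E[V | stage 2] = (1+2+8+10+13)/5 = 34/5.
E[V | stage 3] = (4+5+6+9+10)/5 = 34/5.
E[V] = (2/7)·(20/3) + (3/7)·(34/5) + (2/7)·(34/5) = 142/21.

142/21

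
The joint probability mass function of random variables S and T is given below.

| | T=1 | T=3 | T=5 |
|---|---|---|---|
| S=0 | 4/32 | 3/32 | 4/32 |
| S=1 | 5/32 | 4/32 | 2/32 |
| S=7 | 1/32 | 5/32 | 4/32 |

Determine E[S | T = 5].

3

P(T = 5) = 5/16.
Σ S·P over the event = 0·(4/32) + 1·(2/32) + 7·(4/32) = 15/16.
E[S | T = 5] = (15/16) / (5/16) = 3.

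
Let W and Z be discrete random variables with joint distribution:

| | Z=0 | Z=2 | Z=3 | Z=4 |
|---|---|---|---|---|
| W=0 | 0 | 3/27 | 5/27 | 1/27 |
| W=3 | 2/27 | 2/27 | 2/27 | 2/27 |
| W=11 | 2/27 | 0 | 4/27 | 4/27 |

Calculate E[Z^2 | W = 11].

10

P(W = 11) = 10/27.
Σ Z^2·P over the event = 0·(2/27) + 9·(4/27) + 16·(4/27) = 100/27.
E[Z^2 | W = 11] = (100/27) / (10/27) = 10.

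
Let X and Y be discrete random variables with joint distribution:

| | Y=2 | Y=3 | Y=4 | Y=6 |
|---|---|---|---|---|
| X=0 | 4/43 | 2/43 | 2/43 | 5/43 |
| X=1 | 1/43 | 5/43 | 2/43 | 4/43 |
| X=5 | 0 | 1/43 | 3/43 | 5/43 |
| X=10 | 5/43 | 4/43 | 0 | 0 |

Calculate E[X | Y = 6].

29/14

P(Y = 6) = 14/43.
Σ X·P over the event = 0·(5/43) + 1·(4/43) + 5·(5/43) = 29/43.
E[X | Y = 6] = (29/43) / (14/43) = 29/14.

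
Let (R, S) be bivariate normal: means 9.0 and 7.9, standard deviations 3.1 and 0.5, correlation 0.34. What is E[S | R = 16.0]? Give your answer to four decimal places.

For a bivariate normal, E[S | R=x] = μ_S + ρ·(σ_S/σ_R)·(x − μ_R).
E[S | R=16.0] = 7.9 + (0.34)·(0.5/3.1)·(16.0 − (9.0)) = 7.9 + (0.054839)·(7) = 8.2839.

8.2839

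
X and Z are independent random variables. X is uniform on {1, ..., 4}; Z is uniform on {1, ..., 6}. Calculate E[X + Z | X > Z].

5

P(X > Z) = 1/4.
Summing (X+Z)·P(x,y) over outcomes with X > Z gives 5/4.
E[X + Z | X > Z] = (5/4) / (1/4) = 5.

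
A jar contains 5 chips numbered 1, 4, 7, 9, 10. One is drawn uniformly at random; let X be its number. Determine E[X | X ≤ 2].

1

P(X ≤ 2) = 1/5.
Σ over the event: 1·1/5 = 1/5.
E[X | X ≤ 2] = (1/5) / (1/5) = 1.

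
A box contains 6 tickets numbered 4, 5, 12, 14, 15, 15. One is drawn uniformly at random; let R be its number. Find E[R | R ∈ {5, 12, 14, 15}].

P(R ∈ {5, 12, 14, 15}) = 5/6.
Σ over the event: 5·1/6 + 12·1/6 + 14·1/6 + 15·1/3 = 61/6.
E[R | R ∈ {5, 12, 14, 15}] = (61/6) / (5/6) = 61/5.

61/5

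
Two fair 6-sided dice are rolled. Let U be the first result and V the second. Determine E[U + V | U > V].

P(U > V) = 5/12.
Summing (U+V)·P(x,y) over outcomes with U > V gives 35/12.
E[U + V | U > V] = (35/12) / (5/12) = 7.

7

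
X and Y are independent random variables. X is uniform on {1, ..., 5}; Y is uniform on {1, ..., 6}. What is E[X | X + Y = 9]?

Outcomes with X + Y = 9: (3,6), (4,5), (5,4), each with probability 1/30.
E[X | X + Y = 9] = (3 + 4 + 5) / 3 = 4.

4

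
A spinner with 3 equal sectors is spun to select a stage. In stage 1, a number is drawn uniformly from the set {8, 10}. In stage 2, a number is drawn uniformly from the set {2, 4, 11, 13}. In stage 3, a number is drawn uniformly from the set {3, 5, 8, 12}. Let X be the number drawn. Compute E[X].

47/6

E[X | stage 1] = (8+10)/2 = 9.
E[X | stage 2] = (2+4+11+13)/4 = 15/2.
E[X | stage 3] = (3+5+8+12)/4 = 7.
By the law of total expectation,
E[X] = (1/3)·(9) + (1/3)·(15/2) + (1/3)·(7) = 47/6.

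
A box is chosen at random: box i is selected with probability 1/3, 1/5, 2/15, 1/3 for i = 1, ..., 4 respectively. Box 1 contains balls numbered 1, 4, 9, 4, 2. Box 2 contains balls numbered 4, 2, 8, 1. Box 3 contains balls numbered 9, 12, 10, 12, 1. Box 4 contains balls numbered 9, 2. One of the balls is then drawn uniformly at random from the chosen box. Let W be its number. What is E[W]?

509/100

E[W | box 1] = (1+4+9+4+2)/5 = 4.
E[W | box 2] = (4+2+8+1)/4 = 15/4.
E[W | box 3] = (9+12+10+12+1)/5 = 44/5.
E[W | box 4] = (9+2)/2 = 11/2.
By the law of total expectation,
E[W] = (1/3)·(4) + (1/5)·(15/4) + (2/15)·(44/5) + (1/3)·(11/2) = 509/100.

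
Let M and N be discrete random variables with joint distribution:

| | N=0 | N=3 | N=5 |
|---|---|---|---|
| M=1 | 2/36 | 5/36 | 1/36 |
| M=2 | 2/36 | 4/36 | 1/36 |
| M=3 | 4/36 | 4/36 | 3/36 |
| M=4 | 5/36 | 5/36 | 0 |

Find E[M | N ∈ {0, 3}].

83/31

P(N ∈ {0, 3}) = 31/36.
Σ M·P over the event = 1·(2/36) + 1·(5/36) + 2·(2/36) + 2·(4/36) + 3·(4/36) + 3·(4/36) + 4·(5/36) + 4·(5/36) = 83/36.
E[M | N ∈ {0, 3}] = (83/36) / (31/36) = 83/31.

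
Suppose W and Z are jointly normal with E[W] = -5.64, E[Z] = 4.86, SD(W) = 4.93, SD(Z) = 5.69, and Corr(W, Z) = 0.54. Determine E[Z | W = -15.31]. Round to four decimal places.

The regression of Z on W has slope ρ·σ_Z/σ_W and passes through (μ_W, μ_Z).
E[Z | W=-15.31] = 4.86 + (0.54)·(5.69/4.93)·(-15.31 − (-5.64)) = 4.86 + (0.62325)·(-9.67) = -1.1668.

-1.1668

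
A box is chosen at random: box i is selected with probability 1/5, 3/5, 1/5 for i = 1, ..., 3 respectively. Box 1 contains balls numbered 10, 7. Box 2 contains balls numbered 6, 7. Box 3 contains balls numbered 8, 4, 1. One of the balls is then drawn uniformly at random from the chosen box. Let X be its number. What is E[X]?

97/15

E[X | box 1] = (10+7)/2 = 17/2.
E[X | box 2] = (6+7)/2 = 13/2.
E[X | box 3] = (8+4+1)/3 = 13/3.
By the law of total expectation,
E[X] = (1/5)·(17/2) + (3/5)·(13/2) + (1/5)·(13/3) = 97/15.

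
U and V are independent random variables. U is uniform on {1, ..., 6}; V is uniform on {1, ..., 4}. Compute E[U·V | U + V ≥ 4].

P(U + V ≥ 4) = 7/8.
Summing UV·P(x,y) over outcomes with U + V ≥ 4 gives 205/24.
E[U·V | U + V ≥ 4] = (205/24) / (7/8) = 205/21.

205/21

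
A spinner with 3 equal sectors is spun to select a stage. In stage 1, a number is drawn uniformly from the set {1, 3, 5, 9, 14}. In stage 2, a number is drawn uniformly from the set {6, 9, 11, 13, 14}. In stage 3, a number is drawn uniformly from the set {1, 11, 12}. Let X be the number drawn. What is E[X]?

25/3

E[X | stage 1] = (1+3+5+9+14)/5 = 32/5.
E[X | stage 2] = (6+9+11+13+14)/5 = 53/5.
E[X | stage 3] = (1+11+12)/3 = 8.
E[X] = (1/3)·(32/5) + (1/3)·(53/5) + (1/3)·(8) = 25/3.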